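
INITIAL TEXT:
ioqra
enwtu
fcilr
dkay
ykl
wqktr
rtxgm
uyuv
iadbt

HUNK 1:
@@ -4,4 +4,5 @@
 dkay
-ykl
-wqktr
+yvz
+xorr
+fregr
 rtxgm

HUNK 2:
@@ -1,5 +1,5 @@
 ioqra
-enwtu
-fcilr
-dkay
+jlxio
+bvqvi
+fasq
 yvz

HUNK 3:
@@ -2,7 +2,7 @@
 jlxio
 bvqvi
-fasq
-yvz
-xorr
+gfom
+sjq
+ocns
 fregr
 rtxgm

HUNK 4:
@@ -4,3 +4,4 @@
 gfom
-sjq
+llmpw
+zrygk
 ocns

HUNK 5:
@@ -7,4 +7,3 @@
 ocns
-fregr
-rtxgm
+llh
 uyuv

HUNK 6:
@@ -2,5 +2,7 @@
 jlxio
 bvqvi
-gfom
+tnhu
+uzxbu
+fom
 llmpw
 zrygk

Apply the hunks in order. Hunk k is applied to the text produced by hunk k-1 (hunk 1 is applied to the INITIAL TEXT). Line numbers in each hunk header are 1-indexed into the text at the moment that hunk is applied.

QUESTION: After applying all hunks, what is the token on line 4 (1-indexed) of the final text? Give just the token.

Hunk 1: at line 4 remove [ykl,wqktr] add [yvz,xorr,fregr] -> 10 lines: ioqra enwtu fcilr dkay yvz xorr fregr rtxgm uyuv iadbt
Hunk 2: at line 1 remove [enwtu,fcilr,dkay] add [jlxio,bvqvi,fasq] -> 10 lines: ioqra jlxio bvqvi fasq yvz xorr fregr rtxgm uyuv iadbt
Hunk 3: at line 2 remove [fasq,yvz,xorr] add [gfom,sjq,ocns] -> 10 lines: ioqra jlxio bvqvi gfom sjq ocns fregr rtxgm uyuv iadbt
Hunk 4: at line 4 remove [sjq] add [llmpw,zrygk] -> 11 lines: ioqra jlxio bvqvi gfom llmpw zrygk ocns fregr rtxgm uyuv iadbt
Hunk 5: at line 7 remove [fregr,rtxgm] add [llh] -> 10 lines: ioqra jlxio bvqvi gfom llmpw zrygk ocns llh uyuv iadbt
Hunk 6: at line 2 remove [gfom] add [tnhu,uzxbu,fom] -> 12 lines: ioqra jlxio bvqvi tnhu uzxbu fom llmpw zrygk ocns llh uyuv iadbt
Final line 4: tnhu

Answer: tnhu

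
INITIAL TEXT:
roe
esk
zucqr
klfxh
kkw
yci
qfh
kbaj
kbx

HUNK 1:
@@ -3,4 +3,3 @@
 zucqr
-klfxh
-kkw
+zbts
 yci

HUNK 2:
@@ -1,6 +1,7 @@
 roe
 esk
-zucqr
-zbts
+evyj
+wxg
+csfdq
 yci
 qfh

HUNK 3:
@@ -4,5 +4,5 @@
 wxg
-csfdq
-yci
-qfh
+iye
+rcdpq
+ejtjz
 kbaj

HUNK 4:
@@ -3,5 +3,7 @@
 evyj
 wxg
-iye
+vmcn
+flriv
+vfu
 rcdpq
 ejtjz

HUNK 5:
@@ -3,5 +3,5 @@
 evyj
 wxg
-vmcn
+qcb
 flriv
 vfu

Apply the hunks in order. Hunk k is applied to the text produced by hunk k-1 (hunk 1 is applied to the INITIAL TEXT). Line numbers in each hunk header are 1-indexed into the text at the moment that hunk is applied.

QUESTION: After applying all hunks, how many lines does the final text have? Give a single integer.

Hunk 1: at line 3 remove [klfxh,kkw] add [zbts] -> 8 lines: roe esk zucqr zbts yci qfh kbaj kbx
Hunk 2: at line 1 remove [zucqr,zbts] add [evyj,wxg,csfdq] -> 9 lines: roe esk evyj wxg csfdq yci qfh kbaj kbx
Hunk 3: at line 4 remove [csfdq,yci,qfh] add [iye,rcdpq,ejtjz] -> 9 lines: roe esk evyj wxg iye rcdpq ejtjz kbaj kbx
Hunk 4: at line 3 remove [iye] add [vmcn,flriv,vfu] -> 11 lines: roe esk evyj wxg vmcn flriv vfu rcdpq ejtjz kbaj kbx
Hunk 5: at line 3 remove [vmcn] add [qcb] -> 11 lines: roe esk evyj wxg qcb flriv vfu rcdpq ejtjz kbaj kbx
Final line count: 11

Answer: 11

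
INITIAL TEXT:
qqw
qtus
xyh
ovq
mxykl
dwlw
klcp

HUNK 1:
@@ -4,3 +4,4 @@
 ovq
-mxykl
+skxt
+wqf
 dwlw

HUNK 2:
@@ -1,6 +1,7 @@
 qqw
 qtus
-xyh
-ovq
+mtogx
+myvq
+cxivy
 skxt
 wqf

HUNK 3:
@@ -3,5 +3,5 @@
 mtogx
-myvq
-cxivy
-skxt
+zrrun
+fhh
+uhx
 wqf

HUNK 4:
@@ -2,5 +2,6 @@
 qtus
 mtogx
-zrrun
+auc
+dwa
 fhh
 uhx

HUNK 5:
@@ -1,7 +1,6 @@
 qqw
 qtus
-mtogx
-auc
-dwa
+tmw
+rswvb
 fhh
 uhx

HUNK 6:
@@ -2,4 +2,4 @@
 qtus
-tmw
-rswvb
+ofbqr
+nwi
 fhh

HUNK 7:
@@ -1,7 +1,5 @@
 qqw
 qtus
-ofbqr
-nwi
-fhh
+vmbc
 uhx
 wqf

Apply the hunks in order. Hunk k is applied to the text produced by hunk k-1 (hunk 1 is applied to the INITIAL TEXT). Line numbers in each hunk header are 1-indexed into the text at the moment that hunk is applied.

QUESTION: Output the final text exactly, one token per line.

Answer: qqw
qtus
vmbc
uhx
wqf
dwlw
klcp

Derivation:
Hunk 1: at line 4 remove [mxykl] add [skxt,wqf] -> 8 lines: qqw qtus xyh ovq skxt wqf dwlw klcp
Hunk 2: at line 1 remove [xyh,ovq] add [mtogx,myvq,cxivy] -> 9 lines: qqw qtus mtogx myvq cxivy skxt wqf dwlw klcp
Hunk 3: at line 3 remove [myvq,cxivy,skxt] add [zrrun,fhh,uhx] -> 9 lines: qqw qtus mtogx zrrun fhh uhx wqf dwlw klcp
Hunk 4: at line 2 remove [zrrun] add [auc,dwa] -> 10 lines: qqw qtus mtogx auc dwa fhh uhx wqf dwlw klcp
Hunk 5: at line 1 remove [mtogx,auc,dwa] add [tmw,rswvb] -> 9 lines: qqw qtus tmw rswvb fhh uhx wqf dwlw klcp
Hunk 6: at line 2 remove [tmw,rswvb] add [ofbqr,nwi] -> 9 lines: qqw qtus ofbqr nwi fhh uhx wqf dwlw klcp
Hunk 7: at line 1 remove [ofbqr,nwi,fhh] add [vmbc] -> 7 lines: qqw qtus vmbc uhx wqf dwlw klcp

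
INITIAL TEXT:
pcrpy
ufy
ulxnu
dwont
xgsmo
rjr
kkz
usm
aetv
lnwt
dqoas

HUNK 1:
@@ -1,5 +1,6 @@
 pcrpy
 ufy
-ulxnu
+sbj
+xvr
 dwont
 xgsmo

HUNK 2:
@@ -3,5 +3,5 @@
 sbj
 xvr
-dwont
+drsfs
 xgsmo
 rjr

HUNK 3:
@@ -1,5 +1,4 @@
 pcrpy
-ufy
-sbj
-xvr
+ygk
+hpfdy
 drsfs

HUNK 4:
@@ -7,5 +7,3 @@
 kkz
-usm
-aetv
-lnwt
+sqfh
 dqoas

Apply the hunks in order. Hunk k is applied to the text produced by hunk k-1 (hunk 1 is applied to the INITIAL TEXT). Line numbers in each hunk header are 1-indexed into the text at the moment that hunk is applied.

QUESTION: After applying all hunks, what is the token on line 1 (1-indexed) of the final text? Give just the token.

Hunk 1: at line 1 remove [ulxnu] add [sbj,xvr] -> 12 lines: pcrpy ufy sbj xvr dwont xgsmo rjr kkz usm aetv lnwt dqoas
Hunk 2: at line 3 remove [dwont] add [drsfs] -> 12 lines: pcrpy ufy sbj xvr drsfs xgsmo rjr kkz usm aetv lnwt dqoas
Hunk 3: at line 1 remove [ufy,sbj,xvr] add [ygk,hpfdy] -> 11 lines: pcrpy ygk hpfdy drsfs xgsmo rjr kkz usm aetv lnwt dqoas
Hunk 4: at line 7 remove [usm,aetv,lnwt] add [sqfh] -> 9 lines: pcrpy ygk hpfdy drsfs xgsmo rjr kkz sqfh dqoas
Final line 1: pcrpy

Answer: pcrpy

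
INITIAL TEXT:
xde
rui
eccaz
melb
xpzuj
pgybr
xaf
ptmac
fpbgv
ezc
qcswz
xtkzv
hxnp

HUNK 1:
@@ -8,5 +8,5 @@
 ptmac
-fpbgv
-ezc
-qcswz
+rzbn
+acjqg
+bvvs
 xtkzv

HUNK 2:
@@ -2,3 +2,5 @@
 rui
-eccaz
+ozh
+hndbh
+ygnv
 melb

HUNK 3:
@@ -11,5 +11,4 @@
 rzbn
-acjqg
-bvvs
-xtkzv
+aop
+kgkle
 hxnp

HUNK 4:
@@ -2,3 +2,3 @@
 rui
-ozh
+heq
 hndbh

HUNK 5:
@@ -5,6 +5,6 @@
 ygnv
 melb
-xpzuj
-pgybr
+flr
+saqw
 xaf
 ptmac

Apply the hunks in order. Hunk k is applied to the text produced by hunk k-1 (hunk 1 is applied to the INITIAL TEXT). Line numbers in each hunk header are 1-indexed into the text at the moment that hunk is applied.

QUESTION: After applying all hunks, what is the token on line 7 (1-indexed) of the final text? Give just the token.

Hunk 1: at line 8 remove [fpbgv,ezc,qcswz] add [rzbn,acjqg,bvvs] -> 13 lines: xde rui eccaz melb xpzuj pgybr xaf ptmac rzbn acjqg bvvs xtkzv hxnp
Hunk 2: at line 2 remove [eccaz] add [ozh,hndbh,ygnv] -> 15 lines: xde rui ozh hndbh ygnv melb xpzuj pgybr xaf ptmac rzbn acjqg bvvs xtkzv hxnp
Hunk 3: at line 11 remove [acjqg,bvvs,xtkzv] add [aop,kgkle] -> 14 lines: xde rui ozh hndbh ygnv melb xpzuj pgybr xaf ptmac rzbn aop kgkle hxnp
Hunk 4: at line 2 remove [ozh] add [heq] -> 14 lines: xde rui heq hndbh ygnv melb xpzuj pgybr xaf ptmac rzbn aop kgkle hxnp
Hunk 5: at line 5 remove [xpzuj,pgybr] add [flr,saqw] -> 14 lines: xde rui heq hndbh ygnv melb flr saqw xaf ptmac rzbn aop kgkle hxnp
Final line 7: flr

Answer: flr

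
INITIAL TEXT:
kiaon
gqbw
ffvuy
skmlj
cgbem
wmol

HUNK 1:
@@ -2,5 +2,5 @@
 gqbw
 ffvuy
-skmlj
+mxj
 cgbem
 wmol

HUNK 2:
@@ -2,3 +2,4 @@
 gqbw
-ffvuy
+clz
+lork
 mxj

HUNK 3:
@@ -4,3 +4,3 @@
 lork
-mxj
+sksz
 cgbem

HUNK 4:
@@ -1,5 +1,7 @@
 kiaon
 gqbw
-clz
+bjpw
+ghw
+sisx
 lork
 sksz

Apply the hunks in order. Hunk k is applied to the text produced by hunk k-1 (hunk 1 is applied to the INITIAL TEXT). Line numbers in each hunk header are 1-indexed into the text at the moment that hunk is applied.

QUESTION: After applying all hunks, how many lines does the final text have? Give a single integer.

Hunk 1: at line 2 remove [skmlj] add [mxj] -> 6 lines: kiaon gqbw ffvuy mxj cgbem wmol
Hunk 2: at line 2 remove [ffvuy] add [clz,lork] -> 7 lines: kiaon gqbw clz lork mxj cgbem wmol
Hunk 3: at line 4 remove [mxj] add [sksz] -> 7 lines: kiaon gqbw clz lork sksz cgbem wmol
Hunk 4: at line 1 remove [clz] add [bjpw,ghw,sisx] -> 9 lines: kiaon gqbw bjpw ghw sisx lork sksz cgbem wmol
Final line count: 9

Answer: 9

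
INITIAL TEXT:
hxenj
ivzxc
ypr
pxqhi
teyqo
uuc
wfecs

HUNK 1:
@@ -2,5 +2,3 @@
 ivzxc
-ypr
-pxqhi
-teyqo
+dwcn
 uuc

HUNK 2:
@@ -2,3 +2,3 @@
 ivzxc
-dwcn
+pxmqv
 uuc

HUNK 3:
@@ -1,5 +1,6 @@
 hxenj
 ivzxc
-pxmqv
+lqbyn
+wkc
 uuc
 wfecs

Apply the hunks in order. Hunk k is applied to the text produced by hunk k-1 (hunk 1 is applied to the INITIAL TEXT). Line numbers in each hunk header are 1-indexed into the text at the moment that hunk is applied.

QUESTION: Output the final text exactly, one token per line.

Hunk 1: at line 2 remove [ypr,pxqhi,teyqo] add [dwcn] -> 5 lines: hxenj ivzxc dwcn uuc wfecs
Hunk 2: at line 2 remove [dwcn] add [pxmqv] -> 5 lines: hxenj ivzxc pxmqv uuc wfecs
Hunk 3: at line 1 remove [pxmqv] add [lqbyn,wkc] -> 6 lines: hxenj ivzxc lqbyn wkc uuc wfecs

Answer: hxenj
ivzxc
lqbyn
wkc
uuc
wfecs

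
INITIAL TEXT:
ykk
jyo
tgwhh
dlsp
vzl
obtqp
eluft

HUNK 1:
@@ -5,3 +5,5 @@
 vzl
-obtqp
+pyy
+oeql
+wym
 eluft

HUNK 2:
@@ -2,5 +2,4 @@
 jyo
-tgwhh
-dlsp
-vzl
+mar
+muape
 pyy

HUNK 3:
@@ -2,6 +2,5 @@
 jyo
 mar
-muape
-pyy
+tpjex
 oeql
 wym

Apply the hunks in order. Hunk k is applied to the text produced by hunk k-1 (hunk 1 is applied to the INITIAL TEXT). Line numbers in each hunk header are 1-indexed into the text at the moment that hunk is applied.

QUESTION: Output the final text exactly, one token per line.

Hunk 1: at line 5 remove [obtqp] add [pyy,oeql,wym] -> 9 lines: ykk jyo tgwhh dlsp vzl pyy oeql wym eluft
Hunk 2: at line 2 remove [tgwhh,dlsp,vzl] add [mar,muape] -> 8 lines: ykk jyo mar muape pyy oeql wym eluft
Hunk 3: at line 2 remove [muape,pyy] add [tpjex] -> 7 lines: ykk jyo mar tpjex oeql wym eluft

Answer: ykk
jyo
mar
tpjex
oeql
wym
eluft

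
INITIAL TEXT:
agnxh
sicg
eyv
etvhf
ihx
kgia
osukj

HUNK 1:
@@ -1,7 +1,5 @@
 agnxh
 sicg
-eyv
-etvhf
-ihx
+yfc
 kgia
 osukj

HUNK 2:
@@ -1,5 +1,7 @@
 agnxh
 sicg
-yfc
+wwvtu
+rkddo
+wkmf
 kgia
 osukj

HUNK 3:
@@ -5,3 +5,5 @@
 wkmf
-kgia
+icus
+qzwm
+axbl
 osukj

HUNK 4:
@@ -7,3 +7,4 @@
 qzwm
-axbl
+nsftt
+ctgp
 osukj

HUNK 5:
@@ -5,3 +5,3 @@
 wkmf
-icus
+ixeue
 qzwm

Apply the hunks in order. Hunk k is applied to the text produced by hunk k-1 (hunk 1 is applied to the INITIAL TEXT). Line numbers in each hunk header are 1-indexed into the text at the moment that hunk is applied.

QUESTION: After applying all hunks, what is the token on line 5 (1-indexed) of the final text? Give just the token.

Hunk 1: at line 1 remove [eyv,etvhf,ihx] add [yfc] -> 5 lines: agnxh sicg yfc kgia osukj
Hunk 2: at line 1 remove [yfc] add [wwvtu,rkddo,wkmf] -> 7 lines: agnxh sicg wwvtu rkddo wkmf kgia osukj
Hunk 3: at line 5 remove [kgia] add [icus,qzwm,axbl] -> 9 lines: agnxh sicg wwvtu rkddo wkmf icus qzwm axbl osukj
Hunk 4: at line 7 remove [axbl] add [nsftt,ctgp] -> 10 lines: agnxh sicg wwvtu rkddo wkmf icus qzwm nsftt ctgp osukj
Hunk 5: at line 5 remove [icus] add [ixeue] -> 10 lines: agnxh sicg wwvtu rkddo wkmf ixeue qzwm nsftt ctgp osukj
Final line 5: wkmf

Answer: wkmf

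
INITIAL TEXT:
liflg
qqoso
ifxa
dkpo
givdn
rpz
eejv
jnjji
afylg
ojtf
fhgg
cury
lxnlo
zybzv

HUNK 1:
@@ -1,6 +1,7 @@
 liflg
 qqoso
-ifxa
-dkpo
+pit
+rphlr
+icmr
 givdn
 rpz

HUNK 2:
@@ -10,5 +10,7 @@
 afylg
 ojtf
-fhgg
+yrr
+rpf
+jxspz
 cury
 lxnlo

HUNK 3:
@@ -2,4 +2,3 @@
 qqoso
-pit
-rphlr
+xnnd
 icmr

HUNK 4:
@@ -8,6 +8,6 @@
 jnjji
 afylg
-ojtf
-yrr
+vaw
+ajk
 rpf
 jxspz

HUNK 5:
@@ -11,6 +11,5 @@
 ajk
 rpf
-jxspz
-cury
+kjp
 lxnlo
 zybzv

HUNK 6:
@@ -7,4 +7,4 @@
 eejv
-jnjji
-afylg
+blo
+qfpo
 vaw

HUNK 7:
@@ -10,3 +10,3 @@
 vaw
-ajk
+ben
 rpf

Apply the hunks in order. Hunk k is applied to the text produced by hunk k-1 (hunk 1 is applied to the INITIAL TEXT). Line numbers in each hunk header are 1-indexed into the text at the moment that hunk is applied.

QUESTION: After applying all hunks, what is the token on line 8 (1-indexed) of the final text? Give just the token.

Hunk 1: at line 1 remove [ifxa,dkpo] add [pit,rphlr,icmr] -> 15 lines: liflg qqoso pit rphlr icmr givdn rpz eejv jnjji afylg ojtf fhgg cury lxnlo zybzv
Hunk 2: at line 10 remove [fhgg] add [yrr,rpf,jxspz] -> 17 lines: liflg qqoso pit rphlr icmr givdn rpz eejv jnjji afylg ojtf yrr rpf jxspz cury lxnlo zybzv
Hunk 3: at line 2 remove [pit,rphlr] add [xnnd] -> 16 lines: liflg qqoso xnnd icmr givdn rpz eejv jnjji afylg ojtf yrr rpf jxspz cury lxnlo zybzv
Hunk 4: at line 8 remove [ojtf,yrr] add [vaw,ajk] -> 16 lines: liflg qqoso xnnd icmr givdn rpz eejv jnjji afylg vaw ajk rpf jxspz cury lxnlo zybzv
Hunk 5: at line 11 remove [jxspz,cury] add [kjp] -> 15 lines: liflg qqoso xnnd icmr givdn rpz eejv jnjji afylg vaw ajk rpf kjp lxnlo zybzv
Hunk 6: at line 7 remove [jnjji,afylg] add [blo,qfpo] -> 15 lines: liflg qqoso xnnd icmr givdn rpz eejv blo qfpo vaw ajk rpf kjp lxnlo zybzv
Hunk 7: at line 10 remove [ajk] add [ben] -> 15 lines: liflg qqoso xnnd icmr givdn rpz eejv blo qfpo vaw ben rpf kjp lxnlo zybzv
Final line 8: blo

Answer: blo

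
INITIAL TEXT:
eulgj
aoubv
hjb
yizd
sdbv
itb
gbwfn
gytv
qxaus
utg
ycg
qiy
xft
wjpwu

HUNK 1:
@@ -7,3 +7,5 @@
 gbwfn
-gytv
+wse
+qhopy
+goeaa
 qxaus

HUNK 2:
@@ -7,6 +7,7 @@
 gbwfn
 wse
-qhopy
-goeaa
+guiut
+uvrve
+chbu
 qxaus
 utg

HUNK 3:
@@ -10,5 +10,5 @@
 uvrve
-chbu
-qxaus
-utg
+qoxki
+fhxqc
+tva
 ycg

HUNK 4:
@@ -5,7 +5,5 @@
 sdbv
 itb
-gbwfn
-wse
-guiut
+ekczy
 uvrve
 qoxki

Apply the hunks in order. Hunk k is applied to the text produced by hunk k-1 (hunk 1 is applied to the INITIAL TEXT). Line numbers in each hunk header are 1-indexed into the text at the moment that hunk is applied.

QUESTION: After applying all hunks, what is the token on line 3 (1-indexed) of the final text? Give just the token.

Hunk 1: at line 7 remove [gytv] add [wse,qhopy,goeaa] -> 16 lines: eulgj aoubv hjb yizd sdbv itb gbwfn wse qhopy goeaa qxaus utg ycg qiy xft wjpwu
Hunk 2: at line 7 remove [qhopy,goeaa] add [guiut,uvrve,chbu] -> 17 lines: eulgj aoubv hjb yizd sdbv itb gbwfn wse guiut uvrve chbu qxaus utg ycg qiy xft wjpwu
Hunk 3: at line 10 remove [chbu,qxaus,utg] add [qoxki,fhxqc,tva] -> 17 lines: eulgj aoubv hjb yizd sdbv itb gbwfn wse guiut uvrve qoxki fhxqc tva ycg qiy xft wjpwu
Hunk 4: at line 5 remove [gbwfn,wse,guiut] add [ekczy] -> 15 lines: eulgj aoubv hjb yizd sdbv itb ekczy uvrve qoxki fhxqc tva ycg qiy xft wjpwu
Final line 3: hjb

Answer: hjb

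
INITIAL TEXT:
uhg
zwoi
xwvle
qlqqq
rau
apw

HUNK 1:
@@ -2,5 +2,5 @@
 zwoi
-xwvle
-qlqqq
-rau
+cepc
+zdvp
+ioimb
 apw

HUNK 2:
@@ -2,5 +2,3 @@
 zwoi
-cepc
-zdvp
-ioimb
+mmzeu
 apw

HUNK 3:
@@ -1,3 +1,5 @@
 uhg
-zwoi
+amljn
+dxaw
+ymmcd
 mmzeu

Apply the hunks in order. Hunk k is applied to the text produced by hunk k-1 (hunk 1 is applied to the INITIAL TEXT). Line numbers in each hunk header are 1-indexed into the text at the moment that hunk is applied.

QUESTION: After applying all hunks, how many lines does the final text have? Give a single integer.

Hunk 1: at line 2 remove [xwvle,qlqqq,rau] add [cepc,zdvp,ioimb] -> 6 lines: uhg zwoi cepc zdvp ioimb apw
Hunk 2: at line 2 remove [cepc,zdvp,ioimb] add [mmzeu] -> 4 lines: uhg zwoi mmzeu apw
Hunk 3: at line 1 remove [zwoi] add [amljn,dxaw,ymmcd] -> 6 lines: uhg amljn dxaw ymmcd mmzeu apw
Final line count: 6

Answer: 6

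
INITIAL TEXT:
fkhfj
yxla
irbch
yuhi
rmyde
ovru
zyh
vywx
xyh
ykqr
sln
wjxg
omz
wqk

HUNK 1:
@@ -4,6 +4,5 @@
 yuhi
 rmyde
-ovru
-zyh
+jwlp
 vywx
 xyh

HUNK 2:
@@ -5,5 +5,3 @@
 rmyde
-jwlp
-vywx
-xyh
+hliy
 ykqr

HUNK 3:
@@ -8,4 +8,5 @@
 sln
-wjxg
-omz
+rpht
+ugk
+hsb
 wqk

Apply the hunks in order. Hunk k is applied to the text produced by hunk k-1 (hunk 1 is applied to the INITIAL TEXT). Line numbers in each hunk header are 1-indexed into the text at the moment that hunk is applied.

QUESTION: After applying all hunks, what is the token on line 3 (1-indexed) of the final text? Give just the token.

Hunk 1: at line 4 remove [ovru,zyh] add [jwlp] -> 13 lines: fkhfj yxla irbch yuhi rmyde jwlp vywx xyh ykqr sln wjxg omz wqk
Hunk 2: at line 5 remove [jwlp,vywx,xyh] add [hliy] -> 11 lines: fkhfj yxla irbch yuhi rmyde hliy ykqr sln wjxg omz wqk
Hunk 3: at line 8 remove [wjxg,omz] add [rpht,ugk,hsb] -> 12 lines: fkhfj yxla irbch yuhi rmyde hliy ykqr sln rpht ugk hsb wqk
Final line 3: irbch

Answer: irbch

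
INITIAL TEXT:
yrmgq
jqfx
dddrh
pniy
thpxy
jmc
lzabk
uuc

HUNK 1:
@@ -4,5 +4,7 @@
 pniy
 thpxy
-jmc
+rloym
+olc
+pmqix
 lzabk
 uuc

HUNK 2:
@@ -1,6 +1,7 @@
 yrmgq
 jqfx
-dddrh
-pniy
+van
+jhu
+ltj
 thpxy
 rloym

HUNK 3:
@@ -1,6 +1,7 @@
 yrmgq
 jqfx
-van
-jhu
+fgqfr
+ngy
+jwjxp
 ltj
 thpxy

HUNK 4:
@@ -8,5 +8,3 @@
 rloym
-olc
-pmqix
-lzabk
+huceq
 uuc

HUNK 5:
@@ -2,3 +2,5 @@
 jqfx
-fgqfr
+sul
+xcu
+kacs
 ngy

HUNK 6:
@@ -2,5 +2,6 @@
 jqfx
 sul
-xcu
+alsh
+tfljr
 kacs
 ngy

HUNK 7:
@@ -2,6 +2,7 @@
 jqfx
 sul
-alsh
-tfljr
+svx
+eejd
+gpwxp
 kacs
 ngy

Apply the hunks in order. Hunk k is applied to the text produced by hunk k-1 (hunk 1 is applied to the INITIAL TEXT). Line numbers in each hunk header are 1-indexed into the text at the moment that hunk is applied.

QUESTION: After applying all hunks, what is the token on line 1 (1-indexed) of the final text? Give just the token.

Hunk 1: at line 4 remove [jmc] add [rloym,olc,pmqix] -> 10 lines: yrmgq jqfx dddrh pniy thpxy rloym olc pmqix lzabk uuc
Hunk 2: at line 1 remove [dddrh,pniy] add [van,jhu,ltj] -> 11 lines: yrmgq jqfx van jhu ltj thpxy rloym olc pmqix lzabk uuc
Hunk 3: at line 1 remove [van,jhu] add [fgqfr,ngy,jwjxp] -> 12 lines: yrmgq jqfx fgqfr ngy jwjxp ltj thpxy rloym olc pmqix lzabk uuc
Hunk 4: at line 8 remove [olc,pmqix,lzabk] add [huceq] -> 10 lines: yrmgq jqfx fgqfr ngy jwjxp ltj thpxy rloym huceq uuc
Hunk 5: at line 2 remove [fgqfr] add [sul,xcu,kacs] -> 12 lines: yrmgq jqfx sul xcu kacs ngy jwjxp ltj thpxy rloym huceq uuc
Hunk 6: at line 2 remove [xcu] add [alsh,tfljr] -> 13 lines: yrmgq jqfx sul alsh tfljr kacs ngy jwjxp ltj thpxy rloym huceq uuc
Hunk 7: at line 2 remove [alsh,tfljr] add [svx,eejd,gpwxp] -> 14 lines: yrmgq jqfx sul svx eejd gpwxp kacs ngy jwjxp ltj thpxy rloym huceq uuc
Final line 1: yrmgq

Answer: yrmgq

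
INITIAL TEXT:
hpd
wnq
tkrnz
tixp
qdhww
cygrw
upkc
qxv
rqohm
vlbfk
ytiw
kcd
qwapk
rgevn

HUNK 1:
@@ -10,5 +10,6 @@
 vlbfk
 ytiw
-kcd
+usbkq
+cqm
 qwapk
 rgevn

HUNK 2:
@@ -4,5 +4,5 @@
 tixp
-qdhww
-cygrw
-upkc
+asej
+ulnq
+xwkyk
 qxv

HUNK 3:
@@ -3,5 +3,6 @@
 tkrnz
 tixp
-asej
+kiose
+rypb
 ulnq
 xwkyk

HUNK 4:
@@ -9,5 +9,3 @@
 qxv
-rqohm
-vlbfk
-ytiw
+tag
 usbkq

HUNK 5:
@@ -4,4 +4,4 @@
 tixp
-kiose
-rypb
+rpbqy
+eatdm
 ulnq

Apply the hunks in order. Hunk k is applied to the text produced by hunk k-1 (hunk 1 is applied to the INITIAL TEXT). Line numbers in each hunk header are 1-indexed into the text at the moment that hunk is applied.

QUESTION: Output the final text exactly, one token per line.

Answer: hpd
wnq
tkrnz
tixp
rpbqy
eatdm
ulnq
xwkyk
qxv
tag
usbkq
cqm
qwapk
rgevn

Derivation:
Hunk 1: at line 10 remove [kcd] add [usbkq,cqm] -> 15 lines: hpd wnq tkrnz tixp qdhww cygrw upkc qxv rqohm vlbfk ytiw usbkq cqm qwapk rgevn
Hunk 2: at line 4 remove [qdhww,cygrw,upkc] add [asej,ulnq,xwkyk] -> 15 lines: hpd wnq tkrnz tixp asej ulnq xwkyk qxv rqohm vlbfk ytiw usbkq cqm qwapk rgevn
Hunk 3: at line 3 remove [asej] add [kiose,rypb] -> 16 lines: hpd wnq tkrnz tixp kiose rypb ulnq xwkyk qxv rqohm vlbfk ytiw usbkq cqm qwapk rgevn
Hunk 4: at line 9 remove [rqohm,vlbfk,ytiw] add [tag] -> 14 lines: hpd wnq tkrnz tixp kiose rypb ulnq xwkyk qxv tag usbkq cqm qwapk rgevn
Hunk 5: at line 4 remove [kiose,rypb] add [rpbqy,eatdm] -> 14 lines: hpd wnq tkrnz tixp rpbqy eatdm ulnq xwkyk qxv tag usbkq cqm qwapk rgevn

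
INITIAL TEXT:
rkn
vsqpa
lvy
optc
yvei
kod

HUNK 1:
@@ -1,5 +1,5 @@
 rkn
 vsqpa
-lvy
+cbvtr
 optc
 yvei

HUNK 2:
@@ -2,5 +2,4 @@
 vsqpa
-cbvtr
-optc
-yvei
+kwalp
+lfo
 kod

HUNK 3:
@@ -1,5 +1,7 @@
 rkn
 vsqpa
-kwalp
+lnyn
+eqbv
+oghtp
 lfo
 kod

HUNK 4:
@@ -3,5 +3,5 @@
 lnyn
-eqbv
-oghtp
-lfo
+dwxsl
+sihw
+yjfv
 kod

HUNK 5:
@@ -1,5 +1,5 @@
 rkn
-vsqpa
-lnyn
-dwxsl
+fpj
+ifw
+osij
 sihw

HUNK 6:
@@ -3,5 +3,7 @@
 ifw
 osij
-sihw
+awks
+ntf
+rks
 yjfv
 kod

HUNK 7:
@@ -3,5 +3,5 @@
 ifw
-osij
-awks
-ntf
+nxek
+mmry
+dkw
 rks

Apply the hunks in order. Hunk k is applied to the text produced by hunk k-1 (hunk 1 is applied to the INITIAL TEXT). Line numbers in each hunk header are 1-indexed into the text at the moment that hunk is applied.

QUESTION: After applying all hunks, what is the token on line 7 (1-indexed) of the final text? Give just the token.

Hunk 1: at line 1 remove [lvy] add [cbvtr] -> 6 lines: rkn vsqpa cbvtr optc yvei kod
Hunk 2: at line 2 remove [cbvtr,optc,yvei] add [kwalp,lfo] -> 5 lines: rkn vsqpa kwalp lfo kod
Hunk 3: at line 1 remove [kwalp] add [lnyn,eqbv,oghtp] -> 7 lines: rkn vsqpa lnyn eqbv oghtp lfo kod
Hunk 4: at line 3 remove [eqbv,oghtp,lfo] add [dwxsl,sihw,yjfv] -> 7 lines: rkn vsqpa lnyn dwxsl sihw yjfv kod
Hunk 5: at line 1 remove [vsqpa,lnyn,dwxsl] add [fpj,ifw,osij] -> 7 lines: rkn fpj ifw osij sihw yjfv kod
Hunk 6: at line 3 remove [sihw] add [awks,ntf,rks] -> 9 lines: rkn fpj ifw osij awks ntf rks yjfv kod
Hunk 7: at line 3 remove [osij,awks,ntf] add [nxek,mmry,dkw] -> 9 lines: rkn fpj ifw nxek mmry dkw rks yjfv kod
Final line 7: rks

Answer: rks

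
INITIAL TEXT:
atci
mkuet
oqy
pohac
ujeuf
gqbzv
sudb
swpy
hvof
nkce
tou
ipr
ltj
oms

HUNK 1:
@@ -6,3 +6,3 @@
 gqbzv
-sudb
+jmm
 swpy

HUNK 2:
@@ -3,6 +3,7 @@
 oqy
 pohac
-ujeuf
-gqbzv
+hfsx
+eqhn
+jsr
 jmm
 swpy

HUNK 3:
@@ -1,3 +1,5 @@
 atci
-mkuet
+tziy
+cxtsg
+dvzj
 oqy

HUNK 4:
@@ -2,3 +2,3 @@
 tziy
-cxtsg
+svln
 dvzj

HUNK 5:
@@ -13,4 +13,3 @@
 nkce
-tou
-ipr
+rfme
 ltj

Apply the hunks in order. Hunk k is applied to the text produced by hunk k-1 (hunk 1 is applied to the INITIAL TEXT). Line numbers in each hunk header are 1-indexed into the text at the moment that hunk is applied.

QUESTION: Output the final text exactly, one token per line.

Hunk 1: at line 6 remove [sudb] add [jmm] -> 14 lines: atci mkuet oqy pohac ujeuf gqbzv jmm swpy hvof nkce tou ipr ltj oms
Hunk 2: at line 3 remove [ujeuf,gqbzv] add [hfsx,eqhn,jsr] -> 15 lines: atci mkuet oqy pohac hfsx eqhn jsr jmm swpy hvof nkce tou ipr ltj oms
Hunk 3: at line 1 remove [mkuet] add [tziy,cxtsg,dvzj] -> 17 lines: atci tziy cxtsg dvzj oqy pohac hfsx eqhn jsr jmm swpy hvof nkce tou ipr ltj oms
Hunk 4: at line 2 remove [cxtsg] add [svln] -> 17 lines: atci tziy svln dvzj oqy pohac hfsx eqhn jsr jmm swpy hvof nkce tou ipr ltj oms
Hunk 5: at line 13 remove [tou,ipr] add [rfme] -> 16 lines: atci tziy svln dvzj oqy pohac hfsx eqhn jsr jmm swpy hvof nkce rfme ltj oms

Answer: atci
tziy
svln
dvzj
oqy
pohac
hfsx
eqhn
jsr
jmm
swpy
hvof
nkce
rfme
ltj
oms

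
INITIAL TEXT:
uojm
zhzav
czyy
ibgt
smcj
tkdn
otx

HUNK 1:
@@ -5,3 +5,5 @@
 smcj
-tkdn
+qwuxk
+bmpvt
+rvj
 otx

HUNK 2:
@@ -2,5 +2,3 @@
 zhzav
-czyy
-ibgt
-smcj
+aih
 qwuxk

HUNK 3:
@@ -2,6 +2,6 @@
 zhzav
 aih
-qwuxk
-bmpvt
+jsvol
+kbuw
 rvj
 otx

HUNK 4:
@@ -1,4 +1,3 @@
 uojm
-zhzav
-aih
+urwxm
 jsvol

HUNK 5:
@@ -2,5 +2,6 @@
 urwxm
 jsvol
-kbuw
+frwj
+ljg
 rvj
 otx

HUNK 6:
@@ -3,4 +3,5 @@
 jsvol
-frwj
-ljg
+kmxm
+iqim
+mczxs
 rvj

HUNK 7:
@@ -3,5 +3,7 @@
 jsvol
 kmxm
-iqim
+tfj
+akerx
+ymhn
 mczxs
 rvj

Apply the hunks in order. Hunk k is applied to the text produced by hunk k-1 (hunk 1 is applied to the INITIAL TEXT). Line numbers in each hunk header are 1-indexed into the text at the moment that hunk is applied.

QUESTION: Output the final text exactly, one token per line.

Hunk 1: at line 5 remove [tkdn] add [qwuxk,bmpvt,rvj] -> 9 lines: uojm zhzav czyy ibgt smcj qwuxk bmpvt rvj otx
Hunk 2: at line 2 remove [czyy,ibgt,smcj] add [aih] -> 7 lines: uojm zhzav aih qwuxk bmpvt rvj otx
Hunk 3: at line 2 remove [qwuxk,bmpvt] add [jsvol,kbuw] -> 7 lines: uojm zhzav aih jsvol kbuw rvj otx
Hunk 4: at line 1 remove [zhzav,aih] add [urwxm] -> 6 lines: uojm urwxm jsvol kbuw rvj otx
Hunk 5: at line 2 remove [kbuw] add [frwj,ljg] -> 7 lines: uojm urwxm jsvol frwj ljg rvj otx
Hunk 6: at line 3 remove [frwj,ljg] add [kmxm,iqim,mczxs] -> 8 lines: uojm urwxm jsvol kmxm iqim mczxs rvj otx
Hunk 7: at line 3 remove [iqim] add [tfj,akerx,ymhn] -> 10 lines: uojm urwxm jsvol kmxm tfj akerx ymhn mczxs rvj otx

Answer: uojm
urwxm
jsvol
kmxm
tfj
akerx
ymhn
mczxs
rvj
otx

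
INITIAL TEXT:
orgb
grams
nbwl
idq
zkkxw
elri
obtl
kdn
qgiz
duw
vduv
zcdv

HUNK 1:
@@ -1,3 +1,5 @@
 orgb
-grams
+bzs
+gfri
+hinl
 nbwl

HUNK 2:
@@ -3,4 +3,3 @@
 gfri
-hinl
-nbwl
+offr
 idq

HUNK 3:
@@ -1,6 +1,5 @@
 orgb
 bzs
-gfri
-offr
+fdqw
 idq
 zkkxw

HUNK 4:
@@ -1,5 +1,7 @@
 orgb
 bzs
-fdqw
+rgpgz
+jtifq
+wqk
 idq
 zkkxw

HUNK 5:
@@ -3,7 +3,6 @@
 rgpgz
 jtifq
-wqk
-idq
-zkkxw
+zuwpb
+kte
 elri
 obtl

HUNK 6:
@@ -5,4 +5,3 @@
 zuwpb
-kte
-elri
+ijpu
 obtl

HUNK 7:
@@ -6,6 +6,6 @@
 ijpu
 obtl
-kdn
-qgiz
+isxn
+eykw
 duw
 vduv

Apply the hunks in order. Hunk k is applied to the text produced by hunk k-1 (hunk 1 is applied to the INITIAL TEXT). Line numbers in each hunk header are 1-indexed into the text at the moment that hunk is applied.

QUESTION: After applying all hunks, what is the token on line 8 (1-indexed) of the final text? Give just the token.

Hunk 1: at line 1 remove [grams] add [bzs,gfri,hinl] -> 14 lines: orgb bzs gfri hinl nbwl idq zkkxw elri obtl kdn qgiz duw vduv zcdv
Hunk 2: at line 3 remove [hinl,nbwl] add [offr] -> 13 lines: orgb bzs gfri offr idq zkkxw elri obtl kdn qgiz duw vduv zcdv
Hunk 3: at line 1 remove [gfri,offr] add [fdqw] -> 12 lines: orgb bzs fdqw idq zkkxw elri obtl kdn qgiz duw vduv zcdv
Hunk 4: at line 1 remove [fdqw] add [rgpgz,jtifq,wqk] -> 14 lines: orgb bzs rgpgz jtifq wqk idq zkkxw elri obtl kdn qgiz duw vduv zcdv
Hunk 5: at line 3 remove [wqk,idq,zkkxw] add [zuwpb,kte] -> 13 lines: orgb bzs rgpgz jtifq zuwpb kte elri obtl kdn qgiz duw vduv zcdv
Hunk 6: at line 5 remove [kte,elri] add [ijpu] -> 12 lines: orgb bzs rgpgz jtifq zuwpb ijpu obtl kdn qgiz duw vduv zcdv
Hunk 7: at line 6 remove [kdn,qgiz] add [isxn,eykw] -> 12 lines: orgb bzs rgpgz jtifq zuwpb ijpu obtl isxn eykw duw vduv zcdv
Final line 8: isxn

Answer: isxn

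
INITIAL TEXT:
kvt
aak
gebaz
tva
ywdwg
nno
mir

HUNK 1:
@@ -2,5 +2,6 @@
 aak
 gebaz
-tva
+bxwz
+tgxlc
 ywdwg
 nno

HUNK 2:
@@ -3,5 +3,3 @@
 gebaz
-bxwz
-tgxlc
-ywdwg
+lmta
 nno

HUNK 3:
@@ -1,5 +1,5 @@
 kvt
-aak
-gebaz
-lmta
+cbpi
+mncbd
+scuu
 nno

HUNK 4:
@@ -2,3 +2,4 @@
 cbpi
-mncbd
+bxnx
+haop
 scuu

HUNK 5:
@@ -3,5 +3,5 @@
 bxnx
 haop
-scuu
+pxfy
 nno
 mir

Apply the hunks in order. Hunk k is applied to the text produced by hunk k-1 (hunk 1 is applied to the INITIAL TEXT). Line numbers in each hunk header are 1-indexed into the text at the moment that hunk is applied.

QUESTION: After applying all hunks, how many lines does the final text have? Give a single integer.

Answer: 7

Derivation:
Hunk 1: at line 2 remove [tva] add [bxwz,tgxlc] -> 8 lines: kvt aak gebaz bxwz tgxlc ywdwg nno mir
Hunk 2: at line 3 remove [bxwz,tgxlc,ywdwg] add [lmta] -> 6 lines: kvt aak gebaz lmta nno mir
Hunk 3: at line 1 remove [aak,gebaz,lmta] add [cbpi,mncbd,scuu] -> 6 lines: kvt cbpi mncbd scuu nno mir
Hunk 4: at line 2 remove [mncbd] add [bxnx,haop] -> 7 lines: kvt cbpi bxnx haop scuu nno mir
Hunk 5: at line 3 remove [scuu] add [pxfy] -> 7 lines: kvt cbpi bxnx haop pxfy nno mir
Final line count: 7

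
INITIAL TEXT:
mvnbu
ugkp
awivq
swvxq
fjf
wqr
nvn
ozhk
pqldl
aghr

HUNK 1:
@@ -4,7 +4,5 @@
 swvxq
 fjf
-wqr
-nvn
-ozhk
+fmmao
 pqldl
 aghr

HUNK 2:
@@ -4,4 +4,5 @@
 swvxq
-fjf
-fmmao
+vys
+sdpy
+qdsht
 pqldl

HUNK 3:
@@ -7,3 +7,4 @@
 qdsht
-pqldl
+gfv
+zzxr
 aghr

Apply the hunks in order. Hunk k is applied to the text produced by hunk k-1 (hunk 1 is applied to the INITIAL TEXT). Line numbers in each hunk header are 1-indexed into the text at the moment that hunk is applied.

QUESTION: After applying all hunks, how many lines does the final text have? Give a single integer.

Answer: 10

Derivation:
Hunk 1: at line 4 remove [wqr,nvn,ozhk] add [fmmao] -> 8 lines: mvnbu ugkp awivq swvxq fjf fmmao pqldl aghr
Hunk 2: at line 4 remove [fjf,fmmao] add [vys,sdpy,qdsht] -> 9 lines: mvnbu ugkp awivq swvxq vys sdpy qdsht pqldl aghr
Hunk 3: at line 7 remove [pqldl] add [gfv,zzxr] -> 10 lines: mvnbu ugkp awivq swvxq vys sdpy qdsht gfv zzxr aghr
Final line count: 10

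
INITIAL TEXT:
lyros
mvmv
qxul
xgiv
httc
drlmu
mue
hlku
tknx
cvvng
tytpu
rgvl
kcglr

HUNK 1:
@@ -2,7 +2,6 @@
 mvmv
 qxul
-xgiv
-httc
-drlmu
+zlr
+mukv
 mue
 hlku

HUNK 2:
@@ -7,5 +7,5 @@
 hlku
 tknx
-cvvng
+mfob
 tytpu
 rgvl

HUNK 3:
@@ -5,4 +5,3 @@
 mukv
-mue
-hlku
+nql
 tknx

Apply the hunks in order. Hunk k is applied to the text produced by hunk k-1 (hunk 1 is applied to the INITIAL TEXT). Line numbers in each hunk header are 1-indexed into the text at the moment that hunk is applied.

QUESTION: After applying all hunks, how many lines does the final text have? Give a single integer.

Answer: 11

Derivation:
Hunk 1: at line 2 remove [xgiv,httc,drlmu] add [zlr,mukv] -> 12 lines: lyros mvmv qxul zlr mukv mue hlku tknx cvvng tytpu rgvl kcglr
Hunk 2: at line 7 remove [cvvng] add [mfob] -> 12 lines: lyros mvmv qxul zlr mukv mue hlku tknx mfob tytpu rgvl kcglr
Hunk 3: at line 5 remove [mue,hlku] add [nql] -> 11 lines: lyros mvmv qxul zlr mukv nql tknx mfob tytpu rgvl kcglr
Final line count: 11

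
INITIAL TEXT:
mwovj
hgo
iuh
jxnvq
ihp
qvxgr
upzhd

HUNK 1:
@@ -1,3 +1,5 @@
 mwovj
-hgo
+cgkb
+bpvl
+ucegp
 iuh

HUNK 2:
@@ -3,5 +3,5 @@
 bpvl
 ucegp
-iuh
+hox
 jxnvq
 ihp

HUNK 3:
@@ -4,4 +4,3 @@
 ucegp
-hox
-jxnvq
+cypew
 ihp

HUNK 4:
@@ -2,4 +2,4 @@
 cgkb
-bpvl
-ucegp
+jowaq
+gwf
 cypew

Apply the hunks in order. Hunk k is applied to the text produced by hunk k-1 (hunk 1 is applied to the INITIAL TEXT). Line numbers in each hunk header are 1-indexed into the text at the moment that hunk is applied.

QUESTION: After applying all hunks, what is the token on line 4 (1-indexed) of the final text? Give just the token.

Answer: gwf

Derivation:
Hunk 1: at line 1 remove [hgo] add [cgkb,bpvl,ucegp] -> 9 lines: mwovj cgkb bpvl ucegp iuh jxnvq ihp qvxgr upzhd
Hunk 2: at line 3 remove [iuh] add [hox] -> 9 lines: mwovj cgkb bpvl ucegp hox jxnvq ihp qvxgr upzhd
Hunk 3: at line 4 remove [hox,jxnvq] add [cypew] -> 8 lines: mwovj cgkb bpvl ucegp cypew ihp qvxgr upzhd
Hunk 4: at line 2 remove [bpvl,ucegp] add [jowaq,gwf] -> 8 lines: mwovj cgkb jowaq gwf cypew ihp qvxgr upzhd
Final line 4: gwf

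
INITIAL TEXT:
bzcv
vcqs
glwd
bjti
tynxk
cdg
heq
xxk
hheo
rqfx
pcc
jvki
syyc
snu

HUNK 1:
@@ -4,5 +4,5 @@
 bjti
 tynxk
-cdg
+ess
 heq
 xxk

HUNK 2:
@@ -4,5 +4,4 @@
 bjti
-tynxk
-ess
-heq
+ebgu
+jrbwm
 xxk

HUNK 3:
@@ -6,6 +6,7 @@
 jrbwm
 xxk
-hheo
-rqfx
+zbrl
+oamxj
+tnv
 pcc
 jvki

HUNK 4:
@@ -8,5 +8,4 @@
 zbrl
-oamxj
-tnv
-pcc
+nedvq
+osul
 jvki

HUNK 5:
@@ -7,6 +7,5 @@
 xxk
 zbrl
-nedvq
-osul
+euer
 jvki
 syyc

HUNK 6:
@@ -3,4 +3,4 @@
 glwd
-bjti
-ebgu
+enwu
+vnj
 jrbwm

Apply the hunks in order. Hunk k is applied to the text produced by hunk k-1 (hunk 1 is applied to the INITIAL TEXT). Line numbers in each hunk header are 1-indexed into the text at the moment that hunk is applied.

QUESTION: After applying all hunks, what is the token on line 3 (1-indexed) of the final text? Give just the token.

Hunk 1: at line 4 remove [cdg] add [ess] -> 14 lines: bzcv vcqs glwd bjti tynxk ess heq xxk hheo rqfx pcc jvki syyc snu
Hunk 2: at line 4 remove [tynxk,ess,heq] add [ebgu,jrbwm] -> 13 lines: bzcv vcqs glwd bjti ebgu jrbwm xxk hheo rqfx pcc jvki syyc snu
Hunk 3: at line 6 remove [hheo,rqfx] add [zbrl,oamxj,tnv] -> 14 lines: bzcv vcqs glwd bjti ebgu jrbwm xxk zbrl oamxj tnv pcc jvki syyc snu
Hunk 4: at line 8 remove [oamxj,tnv,pcc] add [nedvq,osul] -> 13 lines: bzcv vcqs glwd bjti ebgu jrbwm xxk zbrl nedvq osul jvki syyc snu
Hunk 5: at line 7 remove [nedvq,osul] add [euer] -> 12 lines: bzcv vcqs glwd bjti ebgu jrbwm xxk zbrl euer jvki syyc snu
Hunk 6: at line 3 remove [bjti,ebgu] add [enwu,vnj] -> 12 lines: bzcv vcqs glwd enwu vnj jrbwm xxk zbrl euer jvki syyc snu
Final line 3: glwd

Answer: glwd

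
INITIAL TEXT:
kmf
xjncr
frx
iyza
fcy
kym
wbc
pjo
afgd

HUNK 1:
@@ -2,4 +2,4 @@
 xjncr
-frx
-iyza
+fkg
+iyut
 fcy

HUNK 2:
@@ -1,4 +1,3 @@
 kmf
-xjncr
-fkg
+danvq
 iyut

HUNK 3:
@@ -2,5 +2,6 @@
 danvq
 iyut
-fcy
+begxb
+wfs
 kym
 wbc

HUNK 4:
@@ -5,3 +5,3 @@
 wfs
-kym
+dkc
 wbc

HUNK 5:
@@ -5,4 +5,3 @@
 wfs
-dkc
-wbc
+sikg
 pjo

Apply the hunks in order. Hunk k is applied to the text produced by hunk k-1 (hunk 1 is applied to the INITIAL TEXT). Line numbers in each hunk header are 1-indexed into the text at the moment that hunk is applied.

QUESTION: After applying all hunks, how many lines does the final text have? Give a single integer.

Hunk 1: at line 2 remove [frx,iyza] add [fkg,iyut] -> 9 lines: kmf xjncr fkg iyut fcy kym wbc pjo afgd
Hunk 2: at line 1 remove [xjncr,fkg] add [danvq] -> 8 lines: kmf danvq iyut fcy kym wbc pjo afgd
Hunk 3: at line 2 remove [fcy] add [begxb,wfs] -> 9 lines: kmf danvq iyut begxb wfs kym wbc pjo afgd
Hunk 4: at line 5 remove [kym] add [dkc] -> 9 lines: kmf danvq iyut begxb wfs dkc wbc pjo afgd
Hunk 5: at line 5 remove [dkc,wbc] add [sikg] -> 8 lines: kmf danvq iyut begxb wfs sikg pjo afgd
Final line count: 8

Answer: 8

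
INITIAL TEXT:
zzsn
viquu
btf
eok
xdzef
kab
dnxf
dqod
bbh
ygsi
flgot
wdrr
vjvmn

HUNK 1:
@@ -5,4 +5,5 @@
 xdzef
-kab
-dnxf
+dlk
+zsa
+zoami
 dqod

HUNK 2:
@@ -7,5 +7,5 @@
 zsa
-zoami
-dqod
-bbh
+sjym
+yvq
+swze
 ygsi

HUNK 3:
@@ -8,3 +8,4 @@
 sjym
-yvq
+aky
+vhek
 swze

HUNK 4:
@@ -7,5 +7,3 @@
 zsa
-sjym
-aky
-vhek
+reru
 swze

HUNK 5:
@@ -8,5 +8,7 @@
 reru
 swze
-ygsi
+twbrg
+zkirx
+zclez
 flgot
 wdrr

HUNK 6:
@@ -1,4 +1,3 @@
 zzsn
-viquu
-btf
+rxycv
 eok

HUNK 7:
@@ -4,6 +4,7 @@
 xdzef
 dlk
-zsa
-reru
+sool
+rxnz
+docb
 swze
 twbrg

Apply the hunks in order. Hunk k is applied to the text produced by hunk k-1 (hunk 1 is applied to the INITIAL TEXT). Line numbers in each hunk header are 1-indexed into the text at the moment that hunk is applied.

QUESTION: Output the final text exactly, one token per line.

Hunk 1: at line 5 remove [kab,dnxf] add [dlk,zsa,zoami] -> 14 lines: zzsn viquu btf eok xdzef dlk zsa zoami dqod bbh ygsi flgot wdrr vjvmn
Hunk 2: at line 7 remove [zoami,dqod,bbh] add [sjym,yvq,swze] -> 14 lines: zzsn viquu btf eok xdzef dlk zsa sjym yvq swze ygsi flgot wdrr vjvmn
Hunk 3: at line 8 remove [yvq] add [aky,vhek] -> 15 lines: zzsn viquu btf eok xdzef dlk zsa sjym aky vhek swze ygsi flgot wdrr vjvmn
Hunk 4: at line 7 remove [sjym,aky,vhek] add [reru] -> 13 lines: zzsn viquu btf eok xdzef dlk zsa reru swze ygsi flgot wdrr vjvmn
Hunk 5: at line 8 remove [ygsi] add [twbrg,zkirx,zclez] -> 15 lines: zzsn viquu btf eok xdzef dlk zsa reru swze twbrg zkirx zclez flgot wdrr vjvmn
Hunk 6: at line 1 remove [viquu,btf] add [rxycv] -> 14 lines: zzsn rxycv eok xdzef dlk zsa reru swze twbrg zkirx zclez flgot wdrr vjvmn
Hunk 7: at line 4 remove [zsa,reru] add [sool,rxnz,docb] -> 15 lines: zzsn rxycv eok xdzef dlk sool rxnz docb swze twbrg zkirx zclez flgot wdrr vjvmn

Answer: zzsn
rxycv
eok
xdzef
dlk
sool
rxnz
docb
swze
twbrg
zkirx
zclez
flgot
wdrr
vjvmn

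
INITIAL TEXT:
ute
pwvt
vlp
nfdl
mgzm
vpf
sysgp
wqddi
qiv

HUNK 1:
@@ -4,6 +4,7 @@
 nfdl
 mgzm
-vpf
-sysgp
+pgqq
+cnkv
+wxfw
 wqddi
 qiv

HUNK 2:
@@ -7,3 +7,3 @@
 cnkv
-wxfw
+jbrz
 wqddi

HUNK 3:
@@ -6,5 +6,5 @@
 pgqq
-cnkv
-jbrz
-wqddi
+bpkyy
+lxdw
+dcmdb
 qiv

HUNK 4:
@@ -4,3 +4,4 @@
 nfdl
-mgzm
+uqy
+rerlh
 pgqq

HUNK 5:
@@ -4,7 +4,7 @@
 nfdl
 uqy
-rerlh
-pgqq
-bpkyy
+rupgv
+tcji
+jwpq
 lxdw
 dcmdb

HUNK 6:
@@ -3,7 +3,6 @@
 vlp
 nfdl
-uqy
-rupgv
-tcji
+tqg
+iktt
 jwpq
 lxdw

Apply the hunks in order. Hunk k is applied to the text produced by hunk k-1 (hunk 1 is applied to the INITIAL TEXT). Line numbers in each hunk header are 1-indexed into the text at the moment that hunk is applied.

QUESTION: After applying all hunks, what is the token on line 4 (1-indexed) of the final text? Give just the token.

Hunk 1: at line 4 remove [vpf,sysgp] add [pgqq,cnkv,wxfw] -> 10 lines: ute pwvt vlp nfdl mgzm pgqq cnkv wxfw wqddi qiv
Hunk 2: at line 7 remove [wxfw] add [jbrz] -> 10 lines: ute pwvt vlp nfdl mgzm pgqq cnkv jbrz wqddi qiv
Hunk 3: at line 6 remove [cnkv,jbrz,wqddi] add [bpkyy,lxdw,dcmdb] -> 10 lines: ute pwvt vlp nfdl mgzm pgqq bpkyy lxdw dcmdb qiv
Hunk 4: at line 4 remove [mgzm] add [uqy,rerlh] -> 11 lines: ute pwvt vlp nfdl uqy rerlh pgqq bpkyy lxdw dcmdb qiv
Hunk 5: at line 4 remove [rerlh,pgqq,bpkyy] add [rupgv,tcji,jwpq] -> 11 lines: ute pwvt vlp nfdl uqy rupgv tcji jwpq lxdw dcmdb qiv
Hunk 6: at line 3 remove [uqy,rupgv,tcji] add [tqg,iktt] -> 10 lines: ute pwvt vlp nfdl tqg iktt jwpq lxdw dcmdb qiv
Final line 4: nfdl

Answer: nfdl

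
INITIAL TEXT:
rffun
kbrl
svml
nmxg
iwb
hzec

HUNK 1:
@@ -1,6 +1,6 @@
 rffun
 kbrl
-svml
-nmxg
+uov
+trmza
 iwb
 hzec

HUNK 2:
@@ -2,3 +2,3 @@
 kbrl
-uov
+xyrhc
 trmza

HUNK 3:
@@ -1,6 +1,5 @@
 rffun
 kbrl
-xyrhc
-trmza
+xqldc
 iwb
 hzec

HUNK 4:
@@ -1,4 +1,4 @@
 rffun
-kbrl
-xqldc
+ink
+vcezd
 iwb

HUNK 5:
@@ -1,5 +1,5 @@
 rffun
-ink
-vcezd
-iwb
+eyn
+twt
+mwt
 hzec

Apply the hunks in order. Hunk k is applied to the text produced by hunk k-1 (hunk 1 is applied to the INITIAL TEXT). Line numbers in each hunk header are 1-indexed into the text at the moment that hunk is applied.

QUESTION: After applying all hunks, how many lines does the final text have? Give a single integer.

Answer: 5

Derivation:
Hunk 1: at line 1 remove [svml,nmxg] add [uov,trmza] -> 6 lines: rffun kbrl uov trmza iwb hzec
Hunk 2: at line 2 remove [uov] add [xyrhc] -> 6 lines: rffun kbrl xyrhc trmza iwb hzec
Hunk 3: at line 1 remove [xyrhc,trmza] add [xqldc] -> 5 lines: rffun kbrl xqldc iwb hzec
Hunk 4: at line 1 remove [kbrl,xqldc] add [ink,vcezd] -> 5 lines: rffun ink vcezd iwb hzec
Hunk 5: at line 1 remove [ink,vcezd,iwb] add [eyn,twt,mwt] -> 5 lines: rffun eyn twt mwt hzec
Final line count: 5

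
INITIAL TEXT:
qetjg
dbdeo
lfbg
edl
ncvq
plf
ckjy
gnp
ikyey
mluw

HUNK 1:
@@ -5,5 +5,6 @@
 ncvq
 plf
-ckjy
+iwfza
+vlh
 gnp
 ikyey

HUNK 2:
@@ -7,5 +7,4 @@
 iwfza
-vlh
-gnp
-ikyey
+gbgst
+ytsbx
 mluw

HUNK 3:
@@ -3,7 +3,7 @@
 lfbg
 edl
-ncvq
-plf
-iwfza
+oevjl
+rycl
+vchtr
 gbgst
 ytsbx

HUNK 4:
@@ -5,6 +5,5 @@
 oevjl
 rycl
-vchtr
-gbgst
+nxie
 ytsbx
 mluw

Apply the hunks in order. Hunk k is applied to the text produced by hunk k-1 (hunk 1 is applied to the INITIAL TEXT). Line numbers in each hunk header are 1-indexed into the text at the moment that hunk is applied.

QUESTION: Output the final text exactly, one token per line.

Hunk 1: at line 5 remove [ckjy] add [iwfza,vlh] -> 11 lines: qetjg dbdeo lfbg edl ncvq plf iwfza vlh gnp ikyey mluw
Hunk 2: at line 7 remove [vlh,gnp,ikyey] add [gbgst,ytsbx] -> 10 lines: qetjg dbdeo lfbg edl ncvq plf iwfza gbgst ytsbx mluw
Hunk 3: at line 3 remove [ncvq,plf,iwfza] add [oevjl,rycl,vchtr] -> 10 lines: qetjg dbdeo lfbg edl oevjl rycl vchtr gbgst ytsbx mluw
Hunk 4: at line 5 remove [vchtr,gbgst] add [nxie] -> 9 lines: qetjg dbdeo lfbg edl oevjl rycl nxie ytsbx mluw

Answer: qetjg
dbdeo
lfbg
edl
oevjl
rycl
nxie
ytsbx
mluw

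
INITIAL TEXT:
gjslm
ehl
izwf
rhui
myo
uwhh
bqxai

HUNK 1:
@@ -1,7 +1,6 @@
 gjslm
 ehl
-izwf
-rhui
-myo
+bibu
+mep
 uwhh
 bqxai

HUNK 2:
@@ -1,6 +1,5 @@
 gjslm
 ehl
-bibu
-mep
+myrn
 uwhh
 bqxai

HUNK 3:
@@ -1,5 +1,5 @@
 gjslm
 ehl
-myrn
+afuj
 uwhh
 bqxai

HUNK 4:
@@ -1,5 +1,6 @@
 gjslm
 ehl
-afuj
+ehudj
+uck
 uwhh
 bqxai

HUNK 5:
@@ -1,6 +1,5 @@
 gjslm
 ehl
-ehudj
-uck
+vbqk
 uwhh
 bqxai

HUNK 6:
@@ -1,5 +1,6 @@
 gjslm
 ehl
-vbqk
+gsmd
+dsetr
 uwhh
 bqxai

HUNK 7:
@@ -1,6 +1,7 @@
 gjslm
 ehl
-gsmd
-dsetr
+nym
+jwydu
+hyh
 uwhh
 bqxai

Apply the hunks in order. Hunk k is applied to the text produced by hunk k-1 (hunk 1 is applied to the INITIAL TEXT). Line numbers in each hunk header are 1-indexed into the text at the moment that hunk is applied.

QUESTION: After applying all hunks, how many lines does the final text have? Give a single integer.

Answer: 7

Derivation:
Hunk 1: at line 1 remove [izwf,rhui,myo] add [bibu,mep] -> 6 lines: gjslm ehl bibu mep uwhh bqxai
Hunk 2: at line 1 remove [bibu,mep] add [myrn] -> 5 lines: gjslm ehl myrn uwhh bqxai
Hunk 3: at line 1 remove [myrn] add [afuj] -> 5 lines: gjslm ehl afuj uwhh bqxai
Hunk 4: at line 1 remove [afuj] add [ehudj,uck] -> 6 lines: gjslm ehl ehudj uck uwhh bqxai
Hunk 5: at line 1 remove [ehudj,uck] add [vbqk] -> 5 lines: gjslm ehl vbqk uwhh bqxai
Hunk 6: at line 1 remove [vbqk] add [gsmd,dsetr] -> 6 lines: gjslm ehl gsmd dsetr uwhh bqxai
Hunk 7: at line 1 remove [gsmd,dsetr] add [nym,jwydu,hyh] -> 7 lines: gjslm ehl nym jwydu hyh uwhh bqxai
Final line count: 7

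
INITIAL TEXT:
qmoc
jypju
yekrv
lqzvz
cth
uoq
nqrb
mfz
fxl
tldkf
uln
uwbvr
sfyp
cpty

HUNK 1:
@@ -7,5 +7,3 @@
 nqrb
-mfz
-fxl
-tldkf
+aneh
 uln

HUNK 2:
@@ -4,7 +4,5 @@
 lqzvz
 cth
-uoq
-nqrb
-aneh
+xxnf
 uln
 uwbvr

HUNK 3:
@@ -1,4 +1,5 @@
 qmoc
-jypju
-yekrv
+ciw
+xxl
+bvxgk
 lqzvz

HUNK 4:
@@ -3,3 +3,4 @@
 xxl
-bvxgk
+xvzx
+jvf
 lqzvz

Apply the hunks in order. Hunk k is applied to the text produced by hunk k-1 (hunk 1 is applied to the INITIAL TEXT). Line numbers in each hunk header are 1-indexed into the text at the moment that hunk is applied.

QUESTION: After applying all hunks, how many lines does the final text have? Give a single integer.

Hunk 1: at line 7 remove [mfz,fxl,tldkf] add [aneh] -> 12 lines: qmoc jypju yekrv lqzvz cth uoq nqrb aneh uln uwbvr sfyp cpty
Hunk 2: at line 4 remove [uoq,nqrb,aneh] add [xxnf] -> 10 lines: qmoc jypju yekrv lqzvz cth xxnf uln uwbvr sfyp cpty
Hunk 3: at line 1 remove [jypju,yekrv] add [ciw,xxl,bvxgk] -> 11 lines: qmoc ciw xxl bvxgk lqzvz cth xxnf uln uwbvr sfyp cpty
Hunk 4: at line 3 remove [bvxgk] add [xvzx,jvf] -> 12 lines: qmoc ciw xxl xvzx jvf lqzvz cth xxnf uln uwbvr sfyp cpty
Final line count: 12

Answer: 12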